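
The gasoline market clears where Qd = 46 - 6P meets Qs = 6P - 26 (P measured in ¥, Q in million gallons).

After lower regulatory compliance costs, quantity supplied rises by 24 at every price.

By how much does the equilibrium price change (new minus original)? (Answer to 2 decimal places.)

-2.00

Initially, 46 - 6P = 6P - 26, so 72 = 12P and P = 6, Q = 10.
With the change applied: demand Qd = 46 - 6P, supply Qs = 6P - 2.
Setting them equal: 46 - 6P = 6P - 2 → 48 = 12P, so P = 4 and Q = 22.
ΔP = 4 − 6 = -2.00.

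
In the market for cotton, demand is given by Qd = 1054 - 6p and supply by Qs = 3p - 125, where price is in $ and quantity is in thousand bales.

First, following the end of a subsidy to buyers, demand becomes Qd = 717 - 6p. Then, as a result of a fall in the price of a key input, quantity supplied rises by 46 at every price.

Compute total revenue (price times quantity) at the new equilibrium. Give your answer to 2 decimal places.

16480.15

Before the shock: 1054 - 6p = 3p - 125 ⇒ 1179 = 9p ⇒ p = 131, Q = 268.
After the shift, demand is Qd = 717 - 6p and supply is Qs = 3p - 79.
Equate the new curves: 717 - 6p = 3p - 79, giving 796 = 9p, p = 796/9 ≈ 88.4444, Q = 559/3 ≈ 186.3333.
New expenditure = 88.4444 × 186.3333 = 16480.15.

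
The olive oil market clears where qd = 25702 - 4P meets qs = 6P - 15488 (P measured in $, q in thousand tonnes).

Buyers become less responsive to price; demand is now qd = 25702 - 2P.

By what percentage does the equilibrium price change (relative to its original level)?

Solve the original market: 25702 - 4P = 6P - 15488, hence P = 4119 and q = 9226.
The new curves are qd = 25702 - 2P (demand) and qs = 6P - 15488 (supply).
New equilibrium: 25702 - 2P = 6P - 15488 ⇒ 41190 = 8P ⇒ P = 5148.75, q = 15404.5.
%ΔP = (5148.75 − 4119) / 4119 × 100 = +25%.

+25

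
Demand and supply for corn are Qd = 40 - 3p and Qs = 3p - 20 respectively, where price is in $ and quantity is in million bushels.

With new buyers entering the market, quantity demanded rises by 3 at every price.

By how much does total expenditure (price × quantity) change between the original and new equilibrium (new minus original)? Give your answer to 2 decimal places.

+20.75

Original equilibrium: 40 - 3p = 3p - 20 gives 60 = 6p, so p = 10 and Q = 10.
With the change applied: demand Qd = 43 - 3p, supply Qs = 3p - 20.
New equilibrium: 43 - 3p = 3p - 20 ⇒ 63 = 6p ⇒ p = 10.5, Q = 11.5.
Expenditure moves from 10×10 = 100 to 10.5×11.5 = 120.75; change = +20.75.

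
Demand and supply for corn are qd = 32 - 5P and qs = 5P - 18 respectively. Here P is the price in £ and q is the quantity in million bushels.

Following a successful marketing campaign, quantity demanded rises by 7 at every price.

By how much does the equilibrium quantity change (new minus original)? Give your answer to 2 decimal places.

Before the shock: 32 - 5P = 5P - 18 ⇒ 50 = 10P ⇒ P = 5, q = 7.
The shock moves the curves to qd = 39 - 5P and qs = 5P - 18.
Clearing the new market: 39 - 5P = 5P - 18, so P = 5.7 and q = 10.5.
Δq = 10.5 − 7 = +3.50.

+3.50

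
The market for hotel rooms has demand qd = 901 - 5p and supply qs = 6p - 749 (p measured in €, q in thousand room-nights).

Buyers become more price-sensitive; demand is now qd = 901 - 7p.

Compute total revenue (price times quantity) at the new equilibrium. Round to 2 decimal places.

Original equilibrium: 901 - 5p = 6p - 749 gives 1650 = 11p, so p = 150 and q = 151.
The shock moves the curves to qd = 901 - 7p and qs = 6p - 749.
Equate the new curves: 901 - 7p = 6p - 749, giving 1650 = 13p, p = 1650/13 ≈ 126.9231, q = 163/13 ≈ 12.5385.
New expenditure = 126.9231 × 12.5385 = 1591.42.

1591.42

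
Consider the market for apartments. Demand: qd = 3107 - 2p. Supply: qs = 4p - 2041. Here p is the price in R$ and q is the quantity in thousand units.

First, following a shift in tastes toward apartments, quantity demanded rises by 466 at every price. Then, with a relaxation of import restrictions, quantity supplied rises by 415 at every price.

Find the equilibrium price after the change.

Initially, 3107 - 2p = 4p - 2041, so 5148 = 6p and p = 858, q = 1391.
The shock moves the curves to qd = 3573 - 2p and qs = 4p - 1626.
Setting them equal: 3573 - 2p = 4p - 1626 → 5199 = 6p, so p = 866.5 and q = 1840.

866.5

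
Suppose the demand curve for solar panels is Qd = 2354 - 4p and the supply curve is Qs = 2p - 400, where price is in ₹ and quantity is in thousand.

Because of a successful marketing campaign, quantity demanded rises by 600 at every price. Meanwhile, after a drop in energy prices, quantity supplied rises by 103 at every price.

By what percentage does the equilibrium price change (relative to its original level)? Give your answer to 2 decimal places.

+18.05

Initially, 2354 - 4p = 2p - 400, so 2754 = 6p and p = 459, Q = 518.
After the shift, demand is Qd = 2954 - 4p and supply is Qs = 2p - 297.
Clearing the new market: 2954 - 4p = 2p - 297, so p = 3251/6 ≈ 541.8333 and Q = 2360/3 ≈ 786.6667.
%Δp = (541.8333 − 459) / 459 × 100 = +18.05%.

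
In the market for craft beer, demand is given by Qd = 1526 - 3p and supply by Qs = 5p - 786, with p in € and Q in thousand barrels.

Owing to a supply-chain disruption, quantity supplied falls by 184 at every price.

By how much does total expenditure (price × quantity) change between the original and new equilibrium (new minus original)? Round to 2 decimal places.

Initially, 1526 - 3p = 5p - 786, so 2312 = 8p and p = 289, Q = 659.
After the shift, demand is Qd = 1526 - 3p and supply is Qs = 5p - 970.
Clearing the new market: 1526 - 3p = 5p - 970, so p = 312 and Q = 590.
Expenditure moves from 289×659 = 190451 to 312×590 = 184080; change = -6371.00.

-6371.00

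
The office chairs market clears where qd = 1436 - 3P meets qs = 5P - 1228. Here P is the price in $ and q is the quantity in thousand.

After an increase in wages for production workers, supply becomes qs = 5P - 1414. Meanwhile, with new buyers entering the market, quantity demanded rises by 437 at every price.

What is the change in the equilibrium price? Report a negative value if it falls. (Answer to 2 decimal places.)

+77.88

Before the shock: 1436 - 3P = 5P - 1228 ⇒ 2664 = 8P ⇒ P = 333, q = 437.
With the change applied: demand qd = 1873 - 3P, supply qs = 5P - 1414.
Clearing the new market: 1873 - 3P = 5P - 1414, so P = 410.875 and q = 640.375.
ΔP = 410.875 − 333 = +77.88.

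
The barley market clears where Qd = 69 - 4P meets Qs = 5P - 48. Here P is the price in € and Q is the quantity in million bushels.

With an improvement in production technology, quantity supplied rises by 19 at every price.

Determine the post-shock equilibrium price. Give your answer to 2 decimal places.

10.89

Initially, 69 - 4P = 5P - 48, so 117 = 9P and P = 13, Q = 17.
With the change applied: demand Qd = 69 - 4P, supply Qs = 5P - 29.
New equilibrium: 69 - 4P = 5P - 29 ⇒ 98 = 9P ⇒ P = 98/9 ≈ 10.8889, Q = 229/9 ≈ 25.4444.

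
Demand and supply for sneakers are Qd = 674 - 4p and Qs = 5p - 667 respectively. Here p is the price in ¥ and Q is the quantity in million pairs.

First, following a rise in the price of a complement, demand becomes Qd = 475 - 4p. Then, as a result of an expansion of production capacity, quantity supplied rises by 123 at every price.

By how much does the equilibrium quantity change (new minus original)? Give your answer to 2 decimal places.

Original equilibrium: 674 - 4p = 5p - 667 gives 1341 = 9p, so p = 149 and Q = 78.
With the change applied: demand Qd = 475 - 4p, supply Qs = 5p - 544.
Equate the new curves: 475 - 4p = 5p - 544, giving 1019 = 9p, p = 1019/9 ≈ 113.2222, Q = 199/9 ≈ 22.1111.
ΔQ = 22.1111 − 78 = -55.89.

-55.89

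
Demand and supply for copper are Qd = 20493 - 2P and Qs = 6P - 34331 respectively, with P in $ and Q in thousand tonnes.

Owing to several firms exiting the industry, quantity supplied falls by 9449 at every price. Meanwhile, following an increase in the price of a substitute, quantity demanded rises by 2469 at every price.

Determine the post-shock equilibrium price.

Original equilibrium: 20493 - 2P = 6P - 34331 gives 54824 = 8P, so P = 6853 and Q = 6787.
The shock moves the curves to Qd = 22962 - 2P and Qs = 6P - 43780.
Clearing the new market: 22962 - 2P = 6P - 43780, so P = 8342.75 and Q = 6276.5.

8342.75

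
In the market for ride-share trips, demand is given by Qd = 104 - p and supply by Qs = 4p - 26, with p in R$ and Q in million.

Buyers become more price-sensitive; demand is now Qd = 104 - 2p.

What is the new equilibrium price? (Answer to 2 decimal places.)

Before the shock: 104 - p = 4p - 26 ⇒ 130 = 5p ⇒ p = 26, Q = 78.
After the shift, demand is Qd = 104 - 2p and supply is Qs = 4p - 26.
Setting them equal: 104 - 2p = 4p - 26 → 130 = 6p, so p = 65/3 ≈ 21.6667 and Q = 182/3 ≈ 60.6667.

21.67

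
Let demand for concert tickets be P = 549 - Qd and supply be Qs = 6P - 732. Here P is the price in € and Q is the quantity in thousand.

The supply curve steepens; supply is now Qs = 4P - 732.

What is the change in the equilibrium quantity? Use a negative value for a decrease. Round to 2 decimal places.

-73.20

Before the shock: 549 - P = 6P - 732 ⇒ 1281 = 7P ⇒ P = 183, Q = 366.
After the shift, demand is Qd = 549 - P and supply is Qs = 4P - 732.
New equilibrium: 549 - P = 4P - 732 ⇒ 1281 = 5P ⇒ P = 256.2, Q = 292.8.
ΔQ = 292.8 − 366 = -73.20.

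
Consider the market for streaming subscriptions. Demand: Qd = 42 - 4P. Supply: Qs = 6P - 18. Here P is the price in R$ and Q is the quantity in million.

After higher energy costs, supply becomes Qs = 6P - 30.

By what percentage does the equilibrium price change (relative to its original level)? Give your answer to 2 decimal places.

Solve the original market: 42 - 4P = 6P - 18, hence P = 6 and Q = 18.
After the shift, demand is Qd = 42 - 4P and supply is Qs = 6P - 30.
Setting them equal: 42 - 4P = 6P - 30 → 72 = 10P, so P = 7.2 and Q = 13.2.
%ΔP = (7.2 − 6) / 6 × 100 = +20.00%.

+20.00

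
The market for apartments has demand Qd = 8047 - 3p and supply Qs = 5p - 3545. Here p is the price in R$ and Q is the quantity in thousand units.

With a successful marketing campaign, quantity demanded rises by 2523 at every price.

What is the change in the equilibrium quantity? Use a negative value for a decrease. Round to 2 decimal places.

+1576.88

Original equilibrium: 8047 - 3p = 5p - 3545 gives 11592 = 8p, so p = 1449 and Q = 3700.
After the shift, demand is Qd = 10570 - 3p and supply is Qs = 5p - 3545.
Setting them equal: 10570 - 3p = 5p - 3545 → 14115 = 8p, so p = 1764.375 and Q = 5276.875.
ΔQ = 5276.875 − 3700 = +1576.88.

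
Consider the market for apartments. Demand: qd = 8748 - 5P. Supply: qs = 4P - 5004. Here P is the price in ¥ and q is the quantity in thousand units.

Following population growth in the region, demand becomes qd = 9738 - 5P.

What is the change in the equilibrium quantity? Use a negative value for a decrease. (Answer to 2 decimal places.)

+440.00

Solve the original market: 8748 - 5P = 4P - 5004, hence P = 1528 and q = 1108.
After the shift, demand is qd = 9738 - 5P and supply is qs = 4P - 5004.
New equilibrium: 9738 - 5P = 4P - 5004 ⇒ 14742 = 9P ⇒ P = 1638, q = 1548.
Δq = 1548 − 1108 = +440.00.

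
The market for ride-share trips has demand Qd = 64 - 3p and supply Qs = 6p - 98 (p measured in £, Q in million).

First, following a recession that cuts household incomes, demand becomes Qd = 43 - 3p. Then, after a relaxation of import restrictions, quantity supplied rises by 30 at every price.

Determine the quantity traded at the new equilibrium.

6

Solve the original market: 64 - 3p = 6p - 98, hence p = 18 and Q = 10.
After the shift, demand is Qd = 43 - 3p and supply is Qs = 6p - 68.
Setting them equal: 43 - 3p = 6p - 68 → 111 = 9p, so p = 37/3 ≈ 12.3333 and Q = 6.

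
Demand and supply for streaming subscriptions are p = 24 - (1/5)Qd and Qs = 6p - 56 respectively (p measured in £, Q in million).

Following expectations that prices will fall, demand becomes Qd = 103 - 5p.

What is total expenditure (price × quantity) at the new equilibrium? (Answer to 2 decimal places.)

444.15

Solve the original market: 120 - 5p = 6p - 56, hence p = 16 and Q = 40.
The new curves are Qd = 103 - 5p (demand) and Qs = 6p - 56 (supply).
Clearing the new market: 103 - 5p = 6p - 56, so p = 159/11 ≈ 14.4545 and Q = 338/11 ≈ 30.7273.
New expenditure = 14.4545 × 30.7273 = 444.15.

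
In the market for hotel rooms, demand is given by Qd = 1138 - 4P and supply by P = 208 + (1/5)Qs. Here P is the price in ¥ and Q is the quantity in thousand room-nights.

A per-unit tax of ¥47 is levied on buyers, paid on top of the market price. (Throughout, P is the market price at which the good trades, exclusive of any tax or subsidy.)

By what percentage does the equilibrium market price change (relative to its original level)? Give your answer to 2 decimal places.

Before the shock: 1138 - 4P = 5P - 1040 ⇒ 2178 = 9P ⇒ P = 242, Q = 170.
Since buyers pay the price plus the tax, the effective demand curve becomes Qd = 950 - 4P.
Clearing the new market: 950 - 4P = 5P - 1040, so P = 1990/9 ≈ 221.1111 and Q = 590/9 ≈ 65.5556.
%ΔP = (221.1111 − 242) / 242 × 100 = -8.63%.

-8.63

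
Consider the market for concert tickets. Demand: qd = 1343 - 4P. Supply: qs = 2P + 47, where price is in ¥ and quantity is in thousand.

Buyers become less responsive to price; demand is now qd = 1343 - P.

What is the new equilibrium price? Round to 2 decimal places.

432.00

Solve the original market: 1343 - 4P = 2P + 47, hence P = 216 and q = 479.
After the shift, demand is qd = 1343 - P and supply is qs = 2P + 47.
Setting them equal: 1343 - P = 2P + 47 → 1296 = 3P, so P = 432 and q = 911.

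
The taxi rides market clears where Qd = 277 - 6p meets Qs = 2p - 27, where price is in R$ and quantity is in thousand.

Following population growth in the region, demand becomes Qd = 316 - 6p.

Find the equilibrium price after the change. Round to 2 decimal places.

42.88

Before the shock: 277 - 6p = 2p - 27 ⇒ 304 = 8p ⇒ p = 38, Q = 49.
The shock moves the curves to Qd = 316 - 6p and Qs = 2p - 27.
Equate the new curves: 316 - 6p = 2p - 27, giving 343 = 8p, p = 42.875, Q = 58.75.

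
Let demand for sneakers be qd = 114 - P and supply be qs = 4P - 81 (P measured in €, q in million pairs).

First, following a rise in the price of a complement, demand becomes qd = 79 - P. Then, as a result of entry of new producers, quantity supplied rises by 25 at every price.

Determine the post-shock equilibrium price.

27

Original equilibrium: 114 - P = 4P - 81 gives 195 = 5P, so P = 39 and q = 75.
The shock moves the curves to qd = 79 - P and qs = 4P - 56.
Equate the new curves: 79 - P = 4P - 56, giving 135 = 5P, P = 27, q = 52.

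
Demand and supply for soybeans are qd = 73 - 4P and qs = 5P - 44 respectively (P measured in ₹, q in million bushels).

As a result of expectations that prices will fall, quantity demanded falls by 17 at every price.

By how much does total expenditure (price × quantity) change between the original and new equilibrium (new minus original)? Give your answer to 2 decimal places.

-144.60

Original equilibrium: 73 - 4P = 5P - 44 gives 117 = 9P, so P = 13 and q = 21.
With the change applied: demand qd = 56 - 4P, supply qs = 5P - 44.
Equate the new curves: 56 - 4P = 5P - 44, giving 100 = 9P, P = 100/9 ≈ 11.1111, q = 104/9 ≈ 11.5556.
Expenditure moves from 13×21 = 273 to 11.1111×11.5556 = 128.3951; change = -144.60.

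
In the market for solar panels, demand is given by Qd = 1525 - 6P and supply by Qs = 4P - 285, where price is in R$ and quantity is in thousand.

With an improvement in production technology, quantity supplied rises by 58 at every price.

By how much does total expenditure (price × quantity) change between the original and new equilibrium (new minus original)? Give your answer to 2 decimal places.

+3550.76

Before the shock: 1525 - 6P = 4P - 285 ⇒ 1810 = 10P ⇒ P = 181, Q = 439.
With the change applied: demand Qd = 1525 - 6P, supply Qs = 4P - 227.
Setting them equal: 1525 - 6P = 4P - 227 → 1752 = 10P, so P = 175.2 and Q = 473.8.
Expenditure moves from 181×439 = 79459 to 175.2×473.8 = 83009.76; change = +3550.76.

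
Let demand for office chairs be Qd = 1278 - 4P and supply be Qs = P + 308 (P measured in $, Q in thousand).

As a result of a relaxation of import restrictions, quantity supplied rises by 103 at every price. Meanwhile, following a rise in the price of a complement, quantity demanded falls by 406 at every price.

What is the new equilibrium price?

92.2

Original equilibrium: 1278 - 4P = P + 308 gives 970 = 5P, so P = 194 and Q = 502.
After the shift, demand is Qd = 872 - 4P and supply is Qs = P + 411.
Equate the new curves: 872 - 4P = P + 411, giving 461 = 5P, P = 92.2, Q = 503.2.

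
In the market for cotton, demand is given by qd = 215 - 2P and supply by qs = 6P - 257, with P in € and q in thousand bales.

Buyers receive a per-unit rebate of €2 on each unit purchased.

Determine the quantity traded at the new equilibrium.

100

Solve the original market: 215 - 2P = 6P - 257, hence P = 59 and q = 97.
Since buyers' out-of-pocket price is the market price minus the rebate, the effective demand curve becomes qd = 219 - 2P.
Equate the new curves: 219 - 2P = 6P - 257, giving 476 = 8P, P = 59.5, q = 100.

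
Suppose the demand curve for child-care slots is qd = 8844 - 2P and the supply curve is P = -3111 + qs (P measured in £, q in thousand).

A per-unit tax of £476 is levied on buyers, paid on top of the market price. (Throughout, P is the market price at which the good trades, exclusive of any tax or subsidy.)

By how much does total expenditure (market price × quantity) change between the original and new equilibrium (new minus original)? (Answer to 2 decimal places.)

-2099371.56

Solve the original market: 8844 - 2P = P + 3111, hence P = 1911 and q = 5022.
Since buyers pay the price plus the tax, the effective demand curve becomes qd = 7892 - 2P.
Setting them equal: 7892 - 2P = P + 3111 → 4781 = 3P, so P = 4781/3 ≈ 1593.6667 and q = 14114/3 ≈ 4704.6667.
Expenditure moves from 1911×5022 = 9597042 to 1593.6667×4704.6667 = 7497670.4444; change = -2099371.56.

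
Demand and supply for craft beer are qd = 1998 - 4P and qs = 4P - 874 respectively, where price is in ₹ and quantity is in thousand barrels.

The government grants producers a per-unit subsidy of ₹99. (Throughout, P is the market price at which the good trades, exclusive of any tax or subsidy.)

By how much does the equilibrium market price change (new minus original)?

Initially, 1998 - 4P = 4P - 874, so 2872 = 8P and P = 359, q = 562.
Since sellers receive the price plus the subsidy, the effective supply curve becomes qs = 4P - 478.
New equilibrium: 1998 - 4P = 4P - 478 ⇒ 2476 = 8P ⇒ P = 309.5, q = 760.
ΔP = 309.5 − 359 = -49.5.

-49.5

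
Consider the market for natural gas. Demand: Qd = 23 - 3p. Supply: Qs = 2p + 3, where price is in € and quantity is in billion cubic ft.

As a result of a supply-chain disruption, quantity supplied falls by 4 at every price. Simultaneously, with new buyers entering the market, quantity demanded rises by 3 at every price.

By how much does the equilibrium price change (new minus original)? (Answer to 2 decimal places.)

+1.40

Solve the original market: 23 - 3p = 2p + 3, hence p = 4 and Q = 11.
With the change applied: demand Qd = 26 - 3p, supply Qs = 2p - 1.
Clearing the new market: 26 - 3p = 2p - 1, so p = 5.4 and Q = 9.8.
Δp = 5.4 − 4 = +1.40.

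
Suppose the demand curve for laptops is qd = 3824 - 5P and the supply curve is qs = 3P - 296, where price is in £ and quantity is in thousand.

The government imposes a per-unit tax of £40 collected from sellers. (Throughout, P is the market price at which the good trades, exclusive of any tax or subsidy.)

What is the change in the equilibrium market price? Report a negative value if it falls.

Solve the original market: 3824 - 5P = 3P - 296, hence P = 515 and q = 1249.
Since sellers keep the price net of the tax, the effective supply curve becomes qs = 3P - 416.
New equilibrium: 3824 - 5P = 3P - 416 ⇒ 4240 = 8P ⇒ P = 530, q = 1174.
ΔP = 530 − 515 = +15.

+15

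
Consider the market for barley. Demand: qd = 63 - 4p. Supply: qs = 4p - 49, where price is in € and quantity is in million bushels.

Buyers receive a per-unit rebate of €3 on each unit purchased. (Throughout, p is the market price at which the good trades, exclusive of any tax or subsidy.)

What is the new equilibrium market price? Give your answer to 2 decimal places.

Original equilibrium: 63 - 4p = 4p - 49 gives 112 = 8p, so p = 14 and q = 7.
Since buyers' out-of-pocket price is the market price minus the rebate, the effective demand curve becomes qd = 75 - 4p.
Setting them equal: 75 - 4p = 4p - 49 → 124 = 8p, so p = 15.5 and q = 13.

15.50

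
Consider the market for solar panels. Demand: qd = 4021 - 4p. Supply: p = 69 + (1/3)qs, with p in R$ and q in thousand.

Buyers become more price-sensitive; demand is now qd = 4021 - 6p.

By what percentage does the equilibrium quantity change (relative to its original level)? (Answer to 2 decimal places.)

-25.09

Initially, 4021 - 4p = 3p - 207, so 4228 = 7p and p = 604, q = 1605.
After the shift, demand is qd = 4021 - 6p and supply is qs = 3p - 207.
New equilibrium: 4021 - 6p = 3p - 207 ⇒ 4228 = 9p ⇒ p = 4228/9 ≈ 469.7778, q = 3607/3 ≈ 1202.3333.
%Δq = (1202.3333 − 1605) / 1605 × 100 = -25.09%.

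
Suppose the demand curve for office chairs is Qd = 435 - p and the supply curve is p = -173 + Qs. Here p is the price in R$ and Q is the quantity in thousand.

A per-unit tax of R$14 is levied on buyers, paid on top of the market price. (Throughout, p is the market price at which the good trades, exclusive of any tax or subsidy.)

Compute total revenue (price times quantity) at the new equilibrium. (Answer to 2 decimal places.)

Solve the original market: 435 - p = p + 173, hence p = 131 and Q = 304.
Since buyers pay the price plus the tax, the effective demand curve becomes Qd = 421 - p.
Clearing the new market: 421 - p = p + 173, so p = 124 and Q = 297.
New expenditure = 124 × 297 = 36828.00.

36828.00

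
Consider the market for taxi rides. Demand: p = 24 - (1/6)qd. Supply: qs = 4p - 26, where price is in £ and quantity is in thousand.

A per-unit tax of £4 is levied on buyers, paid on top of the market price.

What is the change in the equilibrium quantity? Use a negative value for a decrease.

-9.6

Original equilibrium: 144 - 6p = 4p - 26 gives 170 = 10p, so p = 17 and q = 42.
Since buyers pay the price plus the tax, the effective demand curve becomes qd = 120 - 6p.
Equate the new curves: 120 - 6p = 4p - 26, giving 146 = 10p, p = 14.6, q = 32.4.
Δq = 32.4 − 42 = -9.6.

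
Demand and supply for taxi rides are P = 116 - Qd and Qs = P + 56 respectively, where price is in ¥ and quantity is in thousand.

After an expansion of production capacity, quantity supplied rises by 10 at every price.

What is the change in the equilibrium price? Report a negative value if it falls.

-5

Solve the original market: 116 - P = P + 56, hence P = 30 and Q = 86.
After the shift, demand is Qd = 116 - P and supply is Qs = P + 66.
New equilibrium: 116 - P = P + 66 ⇒ 50 = 2P ⇒ P = 25, Q = 91.
ΔP = 25 − 30 = -5.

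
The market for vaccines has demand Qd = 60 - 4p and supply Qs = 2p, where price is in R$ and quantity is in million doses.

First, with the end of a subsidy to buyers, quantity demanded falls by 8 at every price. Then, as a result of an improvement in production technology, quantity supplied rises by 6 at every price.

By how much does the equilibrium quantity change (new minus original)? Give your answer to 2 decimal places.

+1.33

Solve the original market: 60 - 4p = 2p, hence p = 10 and Q = 20.
The shock moves the curves to Qd = 52 - 4p and Qs = 2p + 6.
Setting them equal: 52 - 4p = 2p + 6 → 46 = 6p, so p = 23/3 ≈ 7.6667 and Q = 64/3 ≈ 21.3333.
ΔQ = 21.3333 − 20 = +1.33.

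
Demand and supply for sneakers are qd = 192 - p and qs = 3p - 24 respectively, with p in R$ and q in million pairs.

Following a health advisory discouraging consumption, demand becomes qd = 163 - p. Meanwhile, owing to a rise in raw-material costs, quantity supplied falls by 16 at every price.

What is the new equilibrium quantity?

112.25

Initially, 192 - p = 3p - 24, so 216 = 4p and p = 54, q = 138.
After the shift, demand is qd = 163 - p and supply is qs = 3p - 40.
Setting them equal: 163 - p = 3p - 40 → 203 = 4p, so p = 50.75 and q = 112.25.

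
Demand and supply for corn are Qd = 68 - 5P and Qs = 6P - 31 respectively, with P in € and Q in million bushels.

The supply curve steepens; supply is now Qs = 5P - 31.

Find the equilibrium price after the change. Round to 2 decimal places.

9.90

Original equilibrium: 68 - 5P = 6P - 31 gives 99 = 11P, so P = 9 and Q = 23.
With the change applied: demand Qd = 68 - 5P, supply Qs = 5P - 31.
Setting them equal: 68 - 5P = 5P - 31 → 99 = 10P, so P = 9.9 and Q = 18.5.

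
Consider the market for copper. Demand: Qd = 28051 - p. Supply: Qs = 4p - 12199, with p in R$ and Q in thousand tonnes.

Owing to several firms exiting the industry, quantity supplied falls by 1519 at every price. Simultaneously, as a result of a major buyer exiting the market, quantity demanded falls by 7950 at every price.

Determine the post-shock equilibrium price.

6763.8

Initially, 28051 - p = 4p - 12199, so 40250 = 5p and p = 8050, Q = 20001.
With the change applied: demand Qd = 20101 - p, supply Qs = 4p - 13718.
Clearing the new market: 20101 - p = 4p - 13718, so p = 6763.8 and Q = 13337.2.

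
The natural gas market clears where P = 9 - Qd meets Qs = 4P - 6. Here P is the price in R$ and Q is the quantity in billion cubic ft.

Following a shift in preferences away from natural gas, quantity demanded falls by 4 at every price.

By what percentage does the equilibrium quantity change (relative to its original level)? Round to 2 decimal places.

Solve the original market: 9 - P = 4P - 6, hence P = 3 and Q = 6.
After the shift, demand is Qd = 5 - P and supply is Qs = 4P - 6.
New equilibrium: 5 - P = 4P - 6 ⇒ 11 = 5P ⇒ P = 2.2, Q = 2.8.
%ΔQ = (2.8 − 6) / 6 × 100 = -53.33%.

-53.33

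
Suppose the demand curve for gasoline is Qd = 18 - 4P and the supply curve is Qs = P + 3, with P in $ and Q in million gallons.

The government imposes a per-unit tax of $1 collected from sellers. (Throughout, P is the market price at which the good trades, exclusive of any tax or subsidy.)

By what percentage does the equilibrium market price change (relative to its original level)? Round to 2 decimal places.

Before the shock: 18 - 4P = P + 3 ⇒ 15 = 5P ⇒ P = 3, Q = 6.
Since sellers keep the price net of the tax, the effective supply curve becomes Qs = P + 2.
Clearing the new market: 18 - 4P = P + 2, so P = 3.2 and Q = 5.2.
%ΔP = (3.2 − 3) / 3 × 100 = +6.67%.

+6.67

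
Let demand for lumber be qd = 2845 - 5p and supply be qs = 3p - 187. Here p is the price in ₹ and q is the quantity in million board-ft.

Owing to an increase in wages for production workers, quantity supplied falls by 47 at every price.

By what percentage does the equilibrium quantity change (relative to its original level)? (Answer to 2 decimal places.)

Before the shock: 2845 - 5p = 3p - 187 ⇒ 3032 = 8p ⇒ p = 379, q = 950.
The shock moves the curves to qd = 2845 - 5p and qs = 3p - 234.
Equate the new curves: 2845 - 5p = 3p - 234, giving 3079 = 8p, p = 384.875, q = 920.625.
%Δq = (920.625 − 950) / 950 × 100 = -3.09%.

-3.09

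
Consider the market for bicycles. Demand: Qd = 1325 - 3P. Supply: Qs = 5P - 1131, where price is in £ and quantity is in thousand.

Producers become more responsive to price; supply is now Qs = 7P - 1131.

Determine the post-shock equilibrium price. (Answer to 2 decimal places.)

245.60

Solve the original market: 1325 - 3P = 5P - 1131, hence P = 307 and Q = 404.
The shock moves the curves to Qd = 1325 - 3P and Qs = 7P - 1131.
Setting them equal: 1325 - 3P = 7P - 1131 → 2456 = 10P, so P = 245.6 and Q = 588.2.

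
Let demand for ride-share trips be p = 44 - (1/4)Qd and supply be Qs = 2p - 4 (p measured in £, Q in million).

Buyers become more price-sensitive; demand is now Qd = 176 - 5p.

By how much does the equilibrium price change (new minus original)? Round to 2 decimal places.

-4.29

Original equilibrium: 176 - 4p = 2p - 4 gives 180 = 6p, so p = 30 and Q = 56.
After the shift, demand is Qd = 176 - 5p and supply is Qs = 2p - 4.
Clearing the new market: 176 - 5p = 2p - 4, so p = 180/7 ≈ 25.7143 and Q = 332/7 ≈ 47.4286.
Δp = 25.7143 − 30 = -4.29.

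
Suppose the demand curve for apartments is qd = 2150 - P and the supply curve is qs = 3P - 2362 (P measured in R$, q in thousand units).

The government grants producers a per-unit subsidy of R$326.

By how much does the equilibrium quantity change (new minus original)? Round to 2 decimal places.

Before the shock: 2150 - P = 3P - 2362 ⇒ 4512 = 4P ⇒ P = 1128, q = 1022.
Since sellers receive the price plus the subsidy, the effective supply curve becomes qs = 3P - 1384.
Equate the new curves: 2150 - P = 3P - 1384, giving 3534 = 4P, P = 883.5, q = 1266.5.
Δq = 1266.5 − 1022 = +244.50.

+244.50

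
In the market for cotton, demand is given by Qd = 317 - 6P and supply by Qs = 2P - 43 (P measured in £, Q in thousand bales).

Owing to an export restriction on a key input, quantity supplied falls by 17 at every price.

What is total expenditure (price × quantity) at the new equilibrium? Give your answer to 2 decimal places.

1614.03

Original equilibrium: 317 - 6P = 2P - 43 gives 360 = 8P, so P = 45 and Q = 47.
After the shift, demand is Qd = 317 - 6P and supply is Qs = 2P - 60.
Equate the new curves: 317 - 6P = 2P - 60, giving 377 = 8P, P = 47.125, Q = 34.25.
New expenditure = 47.125 × 34.25 = 1614.03.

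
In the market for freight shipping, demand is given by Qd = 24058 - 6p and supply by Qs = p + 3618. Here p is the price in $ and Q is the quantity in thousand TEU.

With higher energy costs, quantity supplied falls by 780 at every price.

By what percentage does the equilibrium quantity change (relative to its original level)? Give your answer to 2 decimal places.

Solve the original market: 24058 - 6p = p + 3618, hence p = 2920 and Q = 6538.
The shock moves the curves to Qd = 24058 - 6p and Qs = p + 2838.
Clearing the new market: 24058 - 6p = p + 2838, so p = 21220/7 ≈ 3031.4286 and Q = 41086/7 ≈ 5869.4286.
%ΔQ = (5869.4286 − 6538) / 6538 × 100 = -10.23%.

-10.23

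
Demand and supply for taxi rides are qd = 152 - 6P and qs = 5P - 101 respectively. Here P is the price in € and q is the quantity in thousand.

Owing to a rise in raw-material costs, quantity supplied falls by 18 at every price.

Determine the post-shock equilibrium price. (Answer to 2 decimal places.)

Initially, 152 - 6P = 5P - 101, so 253 = 11P and P = 23, q = 14.
The new curves are qd = 152 - 6P (demand) and qs = 5P - 119 (supply).
Setting them equal: 152 - 6P = 5P - 119 → 271 = 11P, so P = 271/11 ≈ 24.6364 and q = 46/11 ≈ 4.1818.

24.64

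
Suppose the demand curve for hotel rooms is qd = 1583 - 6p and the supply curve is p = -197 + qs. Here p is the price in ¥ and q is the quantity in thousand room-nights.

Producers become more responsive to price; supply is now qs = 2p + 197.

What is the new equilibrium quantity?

Initially, 1583 - 6p = p + 197, so 1386 = 7p and p = 198, q = 395.
The shock moves the curves to qd = 1583 - 6p and qs = 2p + 197.
Clearing the new market: 1583 - 6p = 2p + 197, so p = 173.25 and q = 543.5.

543.5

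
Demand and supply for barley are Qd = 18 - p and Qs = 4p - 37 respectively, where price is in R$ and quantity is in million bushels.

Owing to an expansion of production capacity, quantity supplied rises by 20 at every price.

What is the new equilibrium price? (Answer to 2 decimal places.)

7.00

Solve the original market: 18 - p = 4p - 37, hence p = 11 and Q = 7.
The new curves are Qd = 18 - p (demand) and Qs = 4p - 17 (supply).
Clearing the new market: 18 - p = 4p - 17, so p = 7 and Q = 11.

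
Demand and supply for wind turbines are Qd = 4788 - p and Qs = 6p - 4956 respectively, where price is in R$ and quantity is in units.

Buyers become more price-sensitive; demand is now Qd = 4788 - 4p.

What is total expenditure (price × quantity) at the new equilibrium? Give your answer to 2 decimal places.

867605.76

Initially, 4788 - p = 6p - 4956, so 9744 = 7p and p = 1392, Q = 3396.
With the change applied: demand Qd = 4788 - 4p, supply Qs = 6p - 4956.
Setting them equal: 4788 - 4p = 6p - 4956 → 9744 = 10p, so p = 974.4 and Q = 890.4.
New expenditure = 974.4 × 890.4 = 867605.76.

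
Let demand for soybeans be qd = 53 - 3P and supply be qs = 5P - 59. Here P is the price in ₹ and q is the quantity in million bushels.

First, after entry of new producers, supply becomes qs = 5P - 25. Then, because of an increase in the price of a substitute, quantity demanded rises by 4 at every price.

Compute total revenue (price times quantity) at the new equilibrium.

269.0625

Before the shock: 53 - 3P = 5P - 59 ⇒ 112 = 8P ⇒ P = 14, q = 11.
The new curves are qd = 57 - 3P (demand) and qs = 5P - 25 (supply).
New equilibrium: 57 - 3P = 5P - 25 ⇒ 82 = 8P ⇒ P = 10.25, q = 26.25.
New expenditure = 10.25 × 26.25 = 269.0625.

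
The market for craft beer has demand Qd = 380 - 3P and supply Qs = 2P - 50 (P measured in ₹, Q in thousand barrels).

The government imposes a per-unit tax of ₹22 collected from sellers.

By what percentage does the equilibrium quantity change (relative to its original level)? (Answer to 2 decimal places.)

-21.64

Initially, 380 - 3P = 2P - 50, so 430 = 5P and P = 86, Q = 122.
Since sellers keep the price net of the tax, the effective supply curve becomes Qs = 2P - 94.
Setting them equal: 380 - 3P = 2P - 94 → 474 = 5P, so P = 94.8 and Q = 95.6.
%ΔQ = (95.6 − 122) / 122 × 100 = -21.64%.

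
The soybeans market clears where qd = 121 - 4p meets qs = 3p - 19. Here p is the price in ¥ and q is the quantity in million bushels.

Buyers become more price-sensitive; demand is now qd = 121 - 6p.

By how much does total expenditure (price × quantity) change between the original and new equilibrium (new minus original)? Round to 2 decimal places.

Before the shock: 121 - 4p = 3p - 19 ⇒ 140 = 7p ⇒ p = 20, q = 41.
With the change applied: demand qd = 121 - 6p, supply qs = 3p - 19.
Clearing the new market: 121 - 6p = 3p - 19, so p = 140/9 ≈ 15.5556 and q = 83/3 ≈ 27.6667.
Expenditure moves from 20×41 = 820 to 15.5556×27.6667 = 430.3704; change = -389.63.

-389.63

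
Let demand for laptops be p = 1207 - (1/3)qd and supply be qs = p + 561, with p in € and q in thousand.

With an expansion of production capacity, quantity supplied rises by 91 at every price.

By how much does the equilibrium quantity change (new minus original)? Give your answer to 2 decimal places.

+68.25

Original equilibrium: 3621 - 3p = p + 561 gives 3060 = 4p, so p = 765 and q = 1326.
With the change applied: demand qd = 3621 - 3p, supply qs = p + 652.
New equilibrium: 3621 - 3p = p + 652 ⇒ 2969 = 4p ⇒ p = 742.25, q = 1394.25.
Δq = 1394.25 − 1326 = +68.25.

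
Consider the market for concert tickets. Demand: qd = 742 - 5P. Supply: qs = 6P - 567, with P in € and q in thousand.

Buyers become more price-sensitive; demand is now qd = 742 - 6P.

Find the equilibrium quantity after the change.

87.5

Solve the original market: 742 - 5P = 6P - 567, hence P = 119 and q = 147.
The new curves are qd = 742 - 6P (demand) and qs = 6P - 567 (supply).
Clearing the new market: 742 - 6P = 6P - 567, so P = 1309/12 ≈ 109.0833 and q = 87.5.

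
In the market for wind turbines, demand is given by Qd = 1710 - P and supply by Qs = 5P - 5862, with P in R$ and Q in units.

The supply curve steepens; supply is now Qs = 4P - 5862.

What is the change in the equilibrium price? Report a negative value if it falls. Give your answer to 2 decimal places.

+252.40

Before the shock: 1710 - P = 5P - 5862 ⇒ 7572 = 6P ⇒ P = 1262, Q = 448.
With the change applied: demand Qd = 1710 - P, supply Qs = 4P - 5862.
New equilibrium: 1710 - P = 4P - 5862 ⇒ 7572 = 5P ⇒ P = 1514.4, Q = 195.6.
ΔP = 1514.4 − 1262 = +252.40.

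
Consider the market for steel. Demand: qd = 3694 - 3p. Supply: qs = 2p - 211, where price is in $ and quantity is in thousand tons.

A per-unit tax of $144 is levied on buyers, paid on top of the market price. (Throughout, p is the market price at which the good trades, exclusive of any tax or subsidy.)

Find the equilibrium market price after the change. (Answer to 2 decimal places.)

Solve the original market: 3694 - 3p = 2p - 211, hence p = 781 and q = 1351.
Since buyers pay the price plus the tax, the effective demand curve becomes qd = 3262 - 3p.
Setting them equal: 3262 - 3p = 2p - 211 → 3473 = 5p, so p = 694.6 and q = 1178.2.

694.60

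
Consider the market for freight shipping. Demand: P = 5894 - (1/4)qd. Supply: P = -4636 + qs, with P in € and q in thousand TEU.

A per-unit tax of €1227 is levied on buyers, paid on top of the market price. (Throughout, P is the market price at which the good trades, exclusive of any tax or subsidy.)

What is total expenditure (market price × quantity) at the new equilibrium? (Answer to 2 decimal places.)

Before the shock: 23576 - 4P = P + 4636 ⇒ 18940 = 5P ⇒ P = 3788, q = 8424.
Since buyers pay the price plus the tax, the effective demand curve becomes qd = 18668 - 4P.
Equate the new curves: 18668 - 4P = P + 4636, giving 14032 = 5P, P = 2806.4, q = 7442.4.
New expenditure = 2806.4 × 7442.4 = 20886351.36.

20886351.36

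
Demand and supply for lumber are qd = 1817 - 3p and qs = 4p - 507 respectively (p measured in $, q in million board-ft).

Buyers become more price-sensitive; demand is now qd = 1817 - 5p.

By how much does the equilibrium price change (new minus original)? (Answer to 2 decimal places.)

-73.78

Before the shock: 1817 - 3p = 4p - 507 ⇒ 2324 = 7p ⇒ p = 332, q = 821.
The shock moves the curves to qd = 1817 - 5p and qs = 4p - 507.
Setting them equal: 1817 - 5p = 4p - 507 → 2324 = 9p, so p = 2324/9 ≈ 258.2222 and q = 4733/9 ≈ 525.8889.
Δp = 258.2222 − 332 = -73.78.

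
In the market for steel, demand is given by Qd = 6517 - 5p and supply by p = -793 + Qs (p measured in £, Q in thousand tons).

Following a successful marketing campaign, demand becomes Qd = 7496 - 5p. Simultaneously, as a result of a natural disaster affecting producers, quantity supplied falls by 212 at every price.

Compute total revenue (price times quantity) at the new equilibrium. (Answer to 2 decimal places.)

1997858.75

Solve the original market: 6517 - 5p = p + 793, hence p = 954 and Q = 1747.
The new curves are Qd = 7496 - 5p (demand) and Qs = p + 581 (supply).
Equate the new curves: 7496 - 5p = p + 581, giving 6915 = 6p, p = 1152.5, Q = 1733.5.
New expenditure = 1152.5 × 1733.5 = 1997858.75.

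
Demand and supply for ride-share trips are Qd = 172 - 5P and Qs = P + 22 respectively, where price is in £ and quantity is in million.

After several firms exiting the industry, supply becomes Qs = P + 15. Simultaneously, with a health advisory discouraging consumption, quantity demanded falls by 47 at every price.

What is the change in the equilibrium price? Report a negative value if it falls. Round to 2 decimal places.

-6.67

Before the shock: 172 - 5P = P + 22 ⇒ 150 = 6P ⇒ P = 25, Q = 47.
With the change applied: demand Qd = 125 - 5P, supply Qs = P + 15.
Equate the new curves: 125 - 5P = P + 15, giving 110 = 6P, P = 55/3 ≈ 18.3333, Q = 100/3 ≈ 33.3333.
ΔP = 18.3333 − 25 = -6.67.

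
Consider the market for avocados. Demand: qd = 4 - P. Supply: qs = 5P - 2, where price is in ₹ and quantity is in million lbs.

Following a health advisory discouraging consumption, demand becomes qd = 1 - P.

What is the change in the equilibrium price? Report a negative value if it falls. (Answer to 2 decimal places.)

-0.50

Before the shock: 4 - P = 5P - 2 ⇒ 6 = 6P ⇒ P = 1, q = 3.
With the change applied: demand qd = 1 - P, supply qs = 5P - 2.
Setting them equal: 1 - P = 5P - 2 → 3 = 6P, so P = 0.5 and q = 0.5.
ΔP = 0.5 − 1 = -0.50.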